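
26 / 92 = 13 / 46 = 0.28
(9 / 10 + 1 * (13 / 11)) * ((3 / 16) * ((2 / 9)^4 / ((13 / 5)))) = 229 / 625482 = 0.00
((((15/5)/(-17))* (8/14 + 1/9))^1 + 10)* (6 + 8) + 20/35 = 138.89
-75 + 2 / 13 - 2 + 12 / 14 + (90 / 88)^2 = -13203165 / 176176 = -74.94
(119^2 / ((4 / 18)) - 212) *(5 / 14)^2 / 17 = 3175625 / 6664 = 476.53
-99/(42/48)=-792/7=-113.14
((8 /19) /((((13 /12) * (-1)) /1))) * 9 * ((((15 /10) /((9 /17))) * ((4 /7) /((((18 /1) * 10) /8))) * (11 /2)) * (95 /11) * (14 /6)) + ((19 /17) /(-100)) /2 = -3699941 /132600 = -27.90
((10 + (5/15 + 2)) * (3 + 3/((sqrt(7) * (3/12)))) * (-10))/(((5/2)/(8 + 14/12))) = -16280 * sqrt(7)/21-4070/3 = -3407.75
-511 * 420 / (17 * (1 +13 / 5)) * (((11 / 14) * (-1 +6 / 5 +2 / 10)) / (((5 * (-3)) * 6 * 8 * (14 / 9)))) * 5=4015 / 816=4.92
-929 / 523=-1.78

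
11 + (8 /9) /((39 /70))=4421 /351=12.60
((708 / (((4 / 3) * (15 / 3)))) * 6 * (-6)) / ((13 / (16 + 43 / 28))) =-2346489 / 455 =-5157.12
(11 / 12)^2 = 121 / 144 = 0.84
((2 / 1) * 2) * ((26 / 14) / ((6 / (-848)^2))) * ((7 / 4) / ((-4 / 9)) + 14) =8958837.33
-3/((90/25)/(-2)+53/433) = 6495/3632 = 1.79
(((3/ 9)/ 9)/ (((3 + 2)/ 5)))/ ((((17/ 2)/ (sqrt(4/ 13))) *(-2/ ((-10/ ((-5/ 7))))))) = -28 *sqrt(13)/ 5967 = -0.02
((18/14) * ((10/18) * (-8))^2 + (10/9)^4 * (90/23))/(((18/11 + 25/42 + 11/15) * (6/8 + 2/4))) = 323910400/38279061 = 8.46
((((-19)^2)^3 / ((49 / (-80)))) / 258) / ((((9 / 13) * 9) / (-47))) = 1149801331640 / 512001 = 2245701.34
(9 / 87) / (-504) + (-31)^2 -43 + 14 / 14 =4477367 / 4872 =919.00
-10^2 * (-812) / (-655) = -16240 / 131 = -123.97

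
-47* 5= -235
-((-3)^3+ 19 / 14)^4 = -16610312161 / 38416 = -432380.05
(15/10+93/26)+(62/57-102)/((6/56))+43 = -1986853/2223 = -893.77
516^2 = 266256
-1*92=-92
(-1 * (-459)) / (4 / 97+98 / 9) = 400707 / 9542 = 41.99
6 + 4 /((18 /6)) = 22 /3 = 7.33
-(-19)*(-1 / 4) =-19 / 4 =-4.75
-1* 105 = -105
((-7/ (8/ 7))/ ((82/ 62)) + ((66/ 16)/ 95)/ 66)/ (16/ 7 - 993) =27671/ 5920400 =0.00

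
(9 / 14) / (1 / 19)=12.21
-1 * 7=-7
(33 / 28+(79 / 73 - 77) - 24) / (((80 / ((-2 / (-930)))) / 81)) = -5449221 / 25345600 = -0.21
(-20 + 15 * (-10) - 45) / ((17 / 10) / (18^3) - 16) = 12538800 / 933103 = 13.44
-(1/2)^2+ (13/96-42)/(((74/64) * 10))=-8593/2220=-3.87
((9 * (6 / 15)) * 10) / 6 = 6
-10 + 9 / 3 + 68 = 61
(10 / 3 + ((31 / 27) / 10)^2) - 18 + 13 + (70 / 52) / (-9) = -1708757 / 947700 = -1.80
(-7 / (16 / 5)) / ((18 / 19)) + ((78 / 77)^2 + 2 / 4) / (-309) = -406975511 / 175877856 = -2.31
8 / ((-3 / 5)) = -40 / 3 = -13.33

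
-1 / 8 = -0.12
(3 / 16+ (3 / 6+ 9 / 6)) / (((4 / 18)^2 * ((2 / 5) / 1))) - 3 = 13791 / 128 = 107.74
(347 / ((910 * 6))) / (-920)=-347 / 5023200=-0.00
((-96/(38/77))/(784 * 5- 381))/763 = -528/7329269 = -0.00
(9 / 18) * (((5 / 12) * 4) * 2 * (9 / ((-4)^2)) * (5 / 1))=75 / 16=4.69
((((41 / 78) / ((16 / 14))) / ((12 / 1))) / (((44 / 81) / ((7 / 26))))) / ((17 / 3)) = 54243 / 16180736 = 0.00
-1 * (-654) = 654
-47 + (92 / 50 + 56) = 271 / 25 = 10.84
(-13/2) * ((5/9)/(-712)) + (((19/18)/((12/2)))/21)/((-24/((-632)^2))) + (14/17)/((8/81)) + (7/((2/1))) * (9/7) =-5212261631/41177808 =-126.58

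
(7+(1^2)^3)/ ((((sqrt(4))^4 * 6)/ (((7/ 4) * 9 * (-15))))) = -315/ 16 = -19.69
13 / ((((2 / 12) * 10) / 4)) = 156 / 5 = 31.20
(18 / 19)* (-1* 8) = -144 / 19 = -7.58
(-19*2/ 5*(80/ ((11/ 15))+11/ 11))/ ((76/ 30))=-330.27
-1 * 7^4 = -2401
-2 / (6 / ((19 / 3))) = -19 / 9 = -2.11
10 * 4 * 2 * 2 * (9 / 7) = 1440 / 7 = 205.71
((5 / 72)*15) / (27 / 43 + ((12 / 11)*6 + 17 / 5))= 59125 / 600144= 0.10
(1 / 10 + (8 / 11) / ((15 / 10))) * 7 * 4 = 2702 / 165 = 16.38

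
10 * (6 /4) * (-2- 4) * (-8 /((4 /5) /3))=2700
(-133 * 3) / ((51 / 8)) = -1064 / 17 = -62.59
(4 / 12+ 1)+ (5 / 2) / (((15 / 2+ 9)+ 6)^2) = 542 / 405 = 1.34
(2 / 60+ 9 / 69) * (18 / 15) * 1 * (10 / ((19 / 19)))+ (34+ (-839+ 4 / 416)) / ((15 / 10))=-9592429 / 17940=-534.70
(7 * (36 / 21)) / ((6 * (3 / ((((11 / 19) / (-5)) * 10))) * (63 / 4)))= -176 / 3591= -0.05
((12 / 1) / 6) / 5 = 2 / 5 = 0.40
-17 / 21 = -0.81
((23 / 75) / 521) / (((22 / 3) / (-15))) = -69 / 57310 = -0.00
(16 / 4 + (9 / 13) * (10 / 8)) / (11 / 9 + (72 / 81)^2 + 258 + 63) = 20493 / 1360528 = 0.02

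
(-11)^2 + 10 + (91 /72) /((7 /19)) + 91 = 16231 /72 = 225.43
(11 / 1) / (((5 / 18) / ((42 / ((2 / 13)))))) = 54054 / 5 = 10810.80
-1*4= -4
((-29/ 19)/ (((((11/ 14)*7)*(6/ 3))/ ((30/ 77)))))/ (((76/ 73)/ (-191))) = 6065205/ 611534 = 9.92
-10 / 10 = -1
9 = 9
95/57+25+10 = 110/3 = 36.67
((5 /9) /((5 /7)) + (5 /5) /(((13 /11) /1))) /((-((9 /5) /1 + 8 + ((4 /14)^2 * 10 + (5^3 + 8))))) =-23275 /2058381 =-0.01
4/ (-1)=-4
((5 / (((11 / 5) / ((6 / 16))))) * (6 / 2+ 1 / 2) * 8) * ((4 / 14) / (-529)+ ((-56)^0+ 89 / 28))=4641375 / 46552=99.70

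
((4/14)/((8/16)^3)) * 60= 960/7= 137.14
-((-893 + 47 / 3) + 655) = 222.33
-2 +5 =3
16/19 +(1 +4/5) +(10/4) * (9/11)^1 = 9797/2090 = 4.69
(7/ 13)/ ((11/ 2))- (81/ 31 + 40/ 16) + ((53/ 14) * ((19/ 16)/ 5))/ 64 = -1589089889/ 317757440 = -5.00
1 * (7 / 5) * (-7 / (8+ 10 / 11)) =-11 / 10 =-1.10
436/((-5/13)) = -5668/5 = -1133.60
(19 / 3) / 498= 19 / 1494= 0.01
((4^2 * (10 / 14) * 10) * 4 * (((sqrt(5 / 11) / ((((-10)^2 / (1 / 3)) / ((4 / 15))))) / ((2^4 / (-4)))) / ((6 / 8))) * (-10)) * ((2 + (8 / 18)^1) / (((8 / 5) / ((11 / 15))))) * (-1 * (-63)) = 704 * sqrt(55) / 81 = 64.46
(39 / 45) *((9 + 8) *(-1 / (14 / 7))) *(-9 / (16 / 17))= 11271 / 160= 70.44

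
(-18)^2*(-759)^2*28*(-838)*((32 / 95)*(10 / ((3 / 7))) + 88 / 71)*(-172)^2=-1590366477745627287552 / 1349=-1178922518714327121.98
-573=-573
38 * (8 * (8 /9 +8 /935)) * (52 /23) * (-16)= -1910112256 /193545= -9869.09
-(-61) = 61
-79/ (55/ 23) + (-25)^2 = 32558/ 55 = 591.96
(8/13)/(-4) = -2/13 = -0.15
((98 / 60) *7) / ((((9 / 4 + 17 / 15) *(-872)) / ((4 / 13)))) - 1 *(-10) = 410881 / 41093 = 10.00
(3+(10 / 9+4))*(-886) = -64678 / 9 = -7186.44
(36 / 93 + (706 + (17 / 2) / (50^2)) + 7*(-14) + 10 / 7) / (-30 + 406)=661653689 / 407960000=1.62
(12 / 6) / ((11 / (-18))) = -36 / 11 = -3.27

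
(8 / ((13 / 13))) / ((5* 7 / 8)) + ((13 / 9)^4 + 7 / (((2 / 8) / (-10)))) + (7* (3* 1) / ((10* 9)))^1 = -125649359 / 459270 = -273.58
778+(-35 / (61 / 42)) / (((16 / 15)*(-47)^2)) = 838666751 / 1077992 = 777.99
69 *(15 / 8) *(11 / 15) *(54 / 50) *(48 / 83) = 122958 / 2075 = 59.26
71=71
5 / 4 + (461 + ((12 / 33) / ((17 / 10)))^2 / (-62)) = 2004384911 / 4336156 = 462.25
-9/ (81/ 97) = -10.78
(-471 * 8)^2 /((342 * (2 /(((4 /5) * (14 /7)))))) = 3155072 /95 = 33211.28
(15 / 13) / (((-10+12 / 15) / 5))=-375 / 598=-0.63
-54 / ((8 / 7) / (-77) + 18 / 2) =-29106 / 4843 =-6.01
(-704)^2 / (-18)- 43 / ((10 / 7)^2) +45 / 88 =-545584661 / 19800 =-27554.78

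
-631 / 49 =-12.88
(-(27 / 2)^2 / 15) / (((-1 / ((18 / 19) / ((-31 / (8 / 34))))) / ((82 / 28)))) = -89667 / 350455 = -0.26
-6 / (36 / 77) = -77 / 6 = -12.83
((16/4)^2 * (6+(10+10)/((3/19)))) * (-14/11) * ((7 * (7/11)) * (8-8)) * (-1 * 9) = 0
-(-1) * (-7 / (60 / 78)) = -91 / 10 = -9.10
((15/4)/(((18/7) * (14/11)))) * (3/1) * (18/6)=165/16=10.31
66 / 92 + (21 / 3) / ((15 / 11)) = 4037 / 690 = 5.85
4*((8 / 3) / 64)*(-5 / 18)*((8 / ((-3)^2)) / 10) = -1 / 243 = -0.00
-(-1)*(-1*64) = -64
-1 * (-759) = 759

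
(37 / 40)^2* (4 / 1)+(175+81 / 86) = 3085067 / 17200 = 179.36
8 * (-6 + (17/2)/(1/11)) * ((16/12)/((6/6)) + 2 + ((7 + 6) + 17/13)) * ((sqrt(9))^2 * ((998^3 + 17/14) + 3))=1436148532130400/13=110472964010030.77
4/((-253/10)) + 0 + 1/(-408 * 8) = -130813/825792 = -0.16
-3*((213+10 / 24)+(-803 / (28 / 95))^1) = 52732 / 7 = 7533.14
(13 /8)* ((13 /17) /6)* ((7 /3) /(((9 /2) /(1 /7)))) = 169 /11016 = 0.02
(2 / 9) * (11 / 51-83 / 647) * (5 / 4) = 7210 / 296973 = 0.02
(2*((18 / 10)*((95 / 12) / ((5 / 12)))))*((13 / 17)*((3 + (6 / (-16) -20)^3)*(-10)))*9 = 86614524477 / 2176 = 39804468.97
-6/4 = -3/2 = -1.50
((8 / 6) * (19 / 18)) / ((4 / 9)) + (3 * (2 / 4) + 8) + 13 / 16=647 / 48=13.48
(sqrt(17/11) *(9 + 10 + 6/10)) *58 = 5684 *sqrt(187)/55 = 1413.23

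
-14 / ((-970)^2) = -7 / 470450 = -0.00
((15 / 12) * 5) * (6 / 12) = 25 / 8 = 3.12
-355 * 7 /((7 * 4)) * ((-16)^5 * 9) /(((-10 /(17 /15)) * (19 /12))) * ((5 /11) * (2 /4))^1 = -2847670272 /209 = -13625216.61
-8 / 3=-2.67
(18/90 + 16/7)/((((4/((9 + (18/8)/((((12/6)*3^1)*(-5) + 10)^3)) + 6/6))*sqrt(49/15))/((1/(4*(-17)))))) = -0.05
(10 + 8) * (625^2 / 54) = 390625 / 3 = 130208.33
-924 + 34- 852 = -1742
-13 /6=-2.17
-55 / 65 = -11 / 13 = -0.85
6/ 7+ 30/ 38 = 219/ 133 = 1.65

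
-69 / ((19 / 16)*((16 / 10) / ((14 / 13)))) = -9660 / 247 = -39.11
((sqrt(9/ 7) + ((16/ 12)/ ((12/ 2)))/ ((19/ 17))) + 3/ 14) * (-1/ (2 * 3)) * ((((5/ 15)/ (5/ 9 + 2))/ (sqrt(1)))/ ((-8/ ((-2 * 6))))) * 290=-1305 * sqrt(7)/ 322- 6235/ 1596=-14.63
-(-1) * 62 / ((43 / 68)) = 98.05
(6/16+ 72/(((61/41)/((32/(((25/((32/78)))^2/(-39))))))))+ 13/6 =-163229147/11895000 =-13.72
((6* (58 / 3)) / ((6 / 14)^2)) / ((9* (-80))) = -0.88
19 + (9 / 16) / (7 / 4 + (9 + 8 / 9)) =31925 / 1676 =19.05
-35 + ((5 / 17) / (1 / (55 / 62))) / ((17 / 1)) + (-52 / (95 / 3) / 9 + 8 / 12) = -58726997 / 1702210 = -34.50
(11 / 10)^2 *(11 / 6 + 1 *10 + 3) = 10769 / 600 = 17.95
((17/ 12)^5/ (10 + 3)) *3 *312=1419857/ 3456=410.84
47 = 47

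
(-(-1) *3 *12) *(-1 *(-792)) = 28512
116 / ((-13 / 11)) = -1276 / 13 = -98.15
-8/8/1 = -1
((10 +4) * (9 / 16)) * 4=63 / 2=31.50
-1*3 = -3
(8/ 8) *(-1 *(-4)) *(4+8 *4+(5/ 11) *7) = 1724/ 11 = 156.73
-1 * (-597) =597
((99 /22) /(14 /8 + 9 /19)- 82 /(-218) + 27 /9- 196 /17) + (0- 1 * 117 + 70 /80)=-306279061 /2505256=-122.25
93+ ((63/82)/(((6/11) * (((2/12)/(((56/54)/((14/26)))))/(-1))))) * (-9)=9819/41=239.49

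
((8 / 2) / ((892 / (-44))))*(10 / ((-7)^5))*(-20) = -8800 / 3747961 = -0.00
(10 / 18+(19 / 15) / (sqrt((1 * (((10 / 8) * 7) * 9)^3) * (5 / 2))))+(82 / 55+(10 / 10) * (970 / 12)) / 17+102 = 107.40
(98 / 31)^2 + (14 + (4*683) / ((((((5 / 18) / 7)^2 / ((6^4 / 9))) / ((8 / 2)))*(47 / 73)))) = 1752631137522846 / 1129175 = 1552134201.98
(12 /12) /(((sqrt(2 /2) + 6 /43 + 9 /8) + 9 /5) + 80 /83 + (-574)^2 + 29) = 142760 /47040851653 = 0.00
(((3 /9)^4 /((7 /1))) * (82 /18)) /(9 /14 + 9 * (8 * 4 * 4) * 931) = 82 /10946064033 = 0.00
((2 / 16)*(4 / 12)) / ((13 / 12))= 0.04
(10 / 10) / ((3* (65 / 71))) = 71 / 195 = 0.36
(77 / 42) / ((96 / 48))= 0.92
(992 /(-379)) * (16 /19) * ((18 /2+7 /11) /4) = -420608 /79211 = -5.31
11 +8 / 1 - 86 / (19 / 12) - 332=-6979 / 19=-367.32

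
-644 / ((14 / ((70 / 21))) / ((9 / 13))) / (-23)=60 / 13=4.62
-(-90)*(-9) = -810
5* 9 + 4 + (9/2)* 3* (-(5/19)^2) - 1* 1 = 33981/722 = 47.07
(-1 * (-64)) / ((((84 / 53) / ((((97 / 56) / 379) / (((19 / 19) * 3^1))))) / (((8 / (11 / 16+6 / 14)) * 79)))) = 103971584 / 2984625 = 34.84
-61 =-61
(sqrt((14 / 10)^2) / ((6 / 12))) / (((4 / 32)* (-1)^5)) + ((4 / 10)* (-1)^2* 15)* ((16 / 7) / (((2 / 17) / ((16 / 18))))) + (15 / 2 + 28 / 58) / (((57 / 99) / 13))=30253691 / 115710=261.46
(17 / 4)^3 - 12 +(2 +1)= 4337 / 64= 67.77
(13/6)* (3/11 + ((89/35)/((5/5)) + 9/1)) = 59137/2310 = 25.60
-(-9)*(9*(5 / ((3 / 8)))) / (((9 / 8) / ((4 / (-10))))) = -384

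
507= 507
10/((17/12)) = 120/17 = 7.06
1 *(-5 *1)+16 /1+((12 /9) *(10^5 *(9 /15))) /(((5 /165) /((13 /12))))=2860011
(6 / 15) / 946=1 / 2365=0.00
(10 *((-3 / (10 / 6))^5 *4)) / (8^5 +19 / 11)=-5196312 / 225291875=-0.02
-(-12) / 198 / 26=1 / 429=0.00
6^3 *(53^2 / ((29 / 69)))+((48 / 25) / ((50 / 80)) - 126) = 5232721386 / 3625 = 1443509.35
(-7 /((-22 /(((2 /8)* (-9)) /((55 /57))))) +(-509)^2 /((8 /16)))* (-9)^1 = -22571104401 /4840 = -4663451.32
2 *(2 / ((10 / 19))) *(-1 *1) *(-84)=638.40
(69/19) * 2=138/19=7.26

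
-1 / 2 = -0.50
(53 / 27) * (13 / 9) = 689 / 243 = 2.84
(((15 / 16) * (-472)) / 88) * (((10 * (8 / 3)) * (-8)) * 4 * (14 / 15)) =132160 / 33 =4004.85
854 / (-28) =-61 / 2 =-30.50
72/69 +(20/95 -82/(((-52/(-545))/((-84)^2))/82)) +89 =-2824906942707/5681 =-497255226.67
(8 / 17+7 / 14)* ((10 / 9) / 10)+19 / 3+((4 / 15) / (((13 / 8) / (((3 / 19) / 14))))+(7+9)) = 6596679 / 293930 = 22.44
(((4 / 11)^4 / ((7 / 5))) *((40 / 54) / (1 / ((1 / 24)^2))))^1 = 400 / 24904341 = 0.00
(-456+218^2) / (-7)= -6724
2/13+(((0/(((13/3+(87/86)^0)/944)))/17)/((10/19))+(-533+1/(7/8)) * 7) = -48397/13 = -3722.85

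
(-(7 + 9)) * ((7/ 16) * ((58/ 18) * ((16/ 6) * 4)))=-6496/ 27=-240.59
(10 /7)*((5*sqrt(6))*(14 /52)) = 25*sqrt(6) /13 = 4.71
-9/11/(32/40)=-45/44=-1.02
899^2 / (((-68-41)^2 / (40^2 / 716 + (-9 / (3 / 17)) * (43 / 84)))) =-1623.92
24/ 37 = 0.65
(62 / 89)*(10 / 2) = 3.48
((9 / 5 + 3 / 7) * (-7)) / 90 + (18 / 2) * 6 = 4037 / 75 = 53.83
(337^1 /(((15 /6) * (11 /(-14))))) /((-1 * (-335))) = -9436 /18425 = -0.51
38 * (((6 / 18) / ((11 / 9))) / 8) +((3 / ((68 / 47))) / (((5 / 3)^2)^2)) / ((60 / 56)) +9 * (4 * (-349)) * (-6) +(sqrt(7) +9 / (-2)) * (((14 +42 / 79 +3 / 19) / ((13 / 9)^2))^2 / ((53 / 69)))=220088283558309 * sqrt(7) / 3410441962733 +598651592376360668549649 / 7971908087888387500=75265.88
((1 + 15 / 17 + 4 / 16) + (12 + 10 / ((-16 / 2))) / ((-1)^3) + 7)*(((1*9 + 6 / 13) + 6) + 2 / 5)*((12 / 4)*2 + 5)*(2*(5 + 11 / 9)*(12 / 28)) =-998008 / 663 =-1505.29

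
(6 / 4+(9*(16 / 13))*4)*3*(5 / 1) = 17865 / 26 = 687.12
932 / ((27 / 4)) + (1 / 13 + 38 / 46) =1121962 / 8073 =138.98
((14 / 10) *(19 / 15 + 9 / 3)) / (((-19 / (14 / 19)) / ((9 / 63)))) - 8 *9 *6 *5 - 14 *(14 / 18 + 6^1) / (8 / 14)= -377873101 / 162450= -2326.09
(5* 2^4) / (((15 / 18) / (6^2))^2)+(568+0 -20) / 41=30609076 / 205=149312.57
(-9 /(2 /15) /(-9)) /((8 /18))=135 /8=16.88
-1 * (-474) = 474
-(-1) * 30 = 30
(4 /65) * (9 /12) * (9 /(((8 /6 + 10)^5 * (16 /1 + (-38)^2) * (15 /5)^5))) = 27 /4311821737600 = 0.00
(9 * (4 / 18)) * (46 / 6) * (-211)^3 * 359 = -155131376534 / 3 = -51710458844.67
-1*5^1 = -5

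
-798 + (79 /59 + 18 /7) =-327959 /413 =-794.09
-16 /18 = -8 /9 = -0.89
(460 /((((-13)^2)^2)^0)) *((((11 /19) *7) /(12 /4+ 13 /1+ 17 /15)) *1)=531300 /4883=108.81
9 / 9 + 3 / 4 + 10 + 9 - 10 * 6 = -157 / 4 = -39.25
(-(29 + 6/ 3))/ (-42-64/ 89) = 2759/ 3802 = 0.73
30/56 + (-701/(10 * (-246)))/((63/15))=0.60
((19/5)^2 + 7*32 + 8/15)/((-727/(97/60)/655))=-348.08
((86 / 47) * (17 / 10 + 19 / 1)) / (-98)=-8901 / 23030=-0.39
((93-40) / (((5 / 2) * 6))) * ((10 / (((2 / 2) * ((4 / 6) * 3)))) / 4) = 53 / 12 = 4.42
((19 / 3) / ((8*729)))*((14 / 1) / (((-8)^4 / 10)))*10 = 0.00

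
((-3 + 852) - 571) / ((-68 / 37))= -5143 / 34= -151.26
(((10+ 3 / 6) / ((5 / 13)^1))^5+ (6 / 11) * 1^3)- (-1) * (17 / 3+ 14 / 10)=50041162835569 / 3300000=15163988.74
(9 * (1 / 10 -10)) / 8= -891 / 80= -11.14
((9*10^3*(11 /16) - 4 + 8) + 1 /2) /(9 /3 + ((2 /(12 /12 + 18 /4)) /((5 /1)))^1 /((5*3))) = 5108400 /2479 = 2060.67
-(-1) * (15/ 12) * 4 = 5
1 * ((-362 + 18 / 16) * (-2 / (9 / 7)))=20209 / 36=561.36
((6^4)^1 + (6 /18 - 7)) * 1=1289.33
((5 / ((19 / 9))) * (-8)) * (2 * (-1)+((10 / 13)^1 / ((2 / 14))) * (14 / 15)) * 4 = -56640 / 247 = -229.31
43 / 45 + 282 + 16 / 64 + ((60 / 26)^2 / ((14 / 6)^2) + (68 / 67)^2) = 1908426274513 / 6691213620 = 285.21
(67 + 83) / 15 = 10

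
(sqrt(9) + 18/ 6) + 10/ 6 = 7.67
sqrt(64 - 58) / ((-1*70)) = -sqrt(6) / 70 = -0.03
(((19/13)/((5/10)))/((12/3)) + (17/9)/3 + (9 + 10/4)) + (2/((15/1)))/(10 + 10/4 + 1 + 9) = 37634/2925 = 12.87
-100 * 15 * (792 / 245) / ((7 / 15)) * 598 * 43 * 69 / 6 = -3072635580.17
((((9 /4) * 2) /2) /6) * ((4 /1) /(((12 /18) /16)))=36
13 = 13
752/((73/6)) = 61.81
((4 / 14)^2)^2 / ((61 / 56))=128 / 20923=0.01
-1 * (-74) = 74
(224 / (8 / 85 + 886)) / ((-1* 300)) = -476 / 564885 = -0.00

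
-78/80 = -39/40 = -0.98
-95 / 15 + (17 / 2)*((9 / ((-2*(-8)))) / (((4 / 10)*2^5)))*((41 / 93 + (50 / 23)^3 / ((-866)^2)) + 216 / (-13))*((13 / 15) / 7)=-21537082596879817 / 3041376890087424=-7.08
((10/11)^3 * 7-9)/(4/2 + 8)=-4979/13310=-0.37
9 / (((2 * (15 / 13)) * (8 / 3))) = 117 / 80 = 1.46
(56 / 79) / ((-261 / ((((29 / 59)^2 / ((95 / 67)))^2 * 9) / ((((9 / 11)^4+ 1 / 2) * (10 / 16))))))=-0.00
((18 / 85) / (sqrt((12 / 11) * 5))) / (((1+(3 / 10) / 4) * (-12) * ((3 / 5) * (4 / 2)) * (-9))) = sqrt(165) / 19737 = 0.00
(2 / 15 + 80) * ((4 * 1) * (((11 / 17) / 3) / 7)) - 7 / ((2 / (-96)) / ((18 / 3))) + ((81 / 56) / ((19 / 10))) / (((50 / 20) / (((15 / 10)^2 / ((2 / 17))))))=3307445317 / 1627920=2031.70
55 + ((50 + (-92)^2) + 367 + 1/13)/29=136189/377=361.24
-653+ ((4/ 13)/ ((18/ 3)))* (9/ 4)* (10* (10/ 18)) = -25442/ 39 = -652.36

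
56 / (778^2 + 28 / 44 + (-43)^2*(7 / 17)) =1309 / 14166325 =0.00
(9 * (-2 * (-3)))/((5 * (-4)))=-27/10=-2.70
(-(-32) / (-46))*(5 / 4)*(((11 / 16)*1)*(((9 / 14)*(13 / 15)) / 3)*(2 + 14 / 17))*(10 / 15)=-572 / 2737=-0.21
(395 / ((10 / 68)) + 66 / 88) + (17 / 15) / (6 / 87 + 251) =1173735577 / 436860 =2686.75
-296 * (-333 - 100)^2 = -55496744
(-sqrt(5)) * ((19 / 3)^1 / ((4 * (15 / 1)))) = -19 * sqrt(5) / 180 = -0.24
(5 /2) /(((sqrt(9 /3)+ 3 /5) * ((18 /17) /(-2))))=425 /396 - 2125 * sqrt(3) /1188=-2.02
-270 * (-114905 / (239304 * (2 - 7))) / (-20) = 206829 / 159536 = 1.30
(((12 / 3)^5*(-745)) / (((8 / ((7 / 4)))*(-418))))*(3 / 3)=399.23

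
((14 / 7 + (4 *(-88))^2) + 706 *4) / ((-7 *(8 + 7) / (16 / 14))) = -202768 / 147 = -1379.37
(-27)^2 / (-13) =-729 / 13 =-56.08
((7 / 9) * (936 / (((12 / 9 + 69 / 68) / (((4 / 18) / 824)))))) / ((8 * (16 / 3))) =1547 / 789392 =0.00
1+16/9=25/9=2.78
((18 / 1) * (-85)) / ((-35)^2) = -306 / 245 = -1.25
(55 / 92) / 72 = 55 / 6624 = 0.01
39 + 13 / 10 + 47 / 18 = 1931 / 45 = 42.91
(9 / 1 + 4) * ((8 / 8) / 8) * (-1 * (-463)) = 6019 / 8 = 752.38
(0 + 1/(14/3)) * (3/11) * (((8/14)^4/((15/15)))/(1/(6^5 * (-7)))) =-339.18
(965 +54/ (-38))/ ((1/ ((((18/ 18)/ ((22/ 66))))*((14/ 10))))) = 4047.03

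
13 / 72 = 0.18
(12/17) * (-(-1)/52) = 3/221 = 0.01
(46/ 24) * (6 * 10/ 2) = 57.50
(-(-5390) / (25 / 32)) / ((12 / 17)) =146608 / 15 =9773.87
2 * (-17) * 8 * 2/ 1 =-544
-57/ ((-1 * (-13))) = -57/ 13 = -4.38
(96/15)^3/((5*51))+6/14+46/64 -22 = -141548093/7140000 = -19.82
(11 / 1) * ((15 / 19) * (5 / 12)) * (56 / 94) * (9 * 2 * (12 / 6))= 77.60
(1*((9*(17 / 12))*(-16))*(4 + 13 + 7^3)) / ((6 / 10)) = -122400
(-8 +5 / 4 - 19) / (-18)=103 / 72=1.43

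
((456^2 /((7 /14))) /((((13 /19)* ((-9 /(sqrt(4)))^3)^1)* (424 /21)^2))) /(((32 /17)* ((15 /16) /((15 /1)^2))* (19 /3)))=-12028520 /36517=-329.40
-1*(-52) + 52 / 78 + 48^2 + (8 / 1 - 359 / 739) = 5241389 / 2217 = 2364.18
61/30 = 2.03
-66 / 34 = -33 / 17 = -1.94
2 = 2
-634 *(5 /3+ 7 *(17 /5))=-242188 /15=-16145.87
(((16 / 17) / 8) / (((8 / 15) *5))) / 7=3 / 476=0.01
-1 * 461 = -461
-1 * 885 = -885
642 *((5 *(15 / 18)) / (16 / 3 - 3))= 8025 / 7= 1146.43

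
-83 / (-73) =83 / 73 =1.14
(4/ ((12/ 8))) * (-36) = -96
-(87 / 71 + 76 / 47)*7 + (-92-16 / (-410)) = -76520099 / 684085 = -111.86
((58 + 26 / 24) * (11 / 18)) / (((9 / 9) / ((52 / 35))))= 101387 / 1890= 53.64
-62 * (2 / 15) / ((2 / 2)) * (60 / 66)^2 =-6.83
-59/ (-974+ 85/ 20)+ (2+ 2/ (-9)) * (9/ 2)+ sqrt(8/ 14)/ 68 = sqrt(7)/ 238+ 31268/ 3879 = 8.07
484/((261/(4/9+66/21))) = 109384/16443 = 6.65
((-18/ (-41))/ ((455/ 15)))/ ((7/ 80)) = 4320/ 26117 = 0.17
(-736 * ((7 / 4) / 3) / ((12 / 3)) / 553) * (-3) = 46 / 79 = 0.58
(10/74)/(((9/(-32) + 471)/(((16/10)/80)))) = 16/2786655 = 0.00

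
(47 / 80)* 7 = 329 / 80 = 4.11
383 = 383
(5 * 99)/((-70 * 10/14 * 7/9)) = -891/70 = -12.73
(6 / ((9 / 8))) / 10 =8 / 15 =0.53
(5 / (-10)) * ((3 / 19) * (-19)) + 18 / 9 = 7 / 2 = 3.50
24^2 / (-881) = -576 / 881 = -0.65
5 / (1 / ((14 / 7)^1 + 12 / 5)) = 22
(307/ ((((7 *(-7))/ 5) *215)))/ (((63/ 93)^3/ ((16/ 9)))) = -146333392/ 175616343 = -0.83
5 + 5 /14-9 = -3.64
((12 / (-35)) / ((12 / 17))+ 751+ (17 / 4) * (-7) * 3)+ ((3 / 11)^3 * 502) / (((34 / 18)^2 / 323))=5015084619 / 3167780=1583.15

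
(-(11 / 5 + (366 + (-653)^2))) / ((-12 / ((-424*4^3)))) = -965085508.27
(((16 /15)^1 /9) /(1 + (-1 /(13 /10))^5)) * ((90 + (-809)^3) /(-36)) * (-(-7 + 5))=4771307.13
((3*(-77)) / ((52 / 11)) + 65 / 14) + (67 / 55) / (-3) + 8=-2199913 / 60060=-36.63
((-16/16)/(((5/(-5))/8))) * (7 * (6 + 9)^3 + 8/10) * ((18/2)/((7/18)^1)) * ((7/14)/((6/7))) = 12757932/5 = 2551586.40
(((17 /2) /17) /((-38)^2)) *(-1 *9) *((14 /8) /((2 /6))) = -0.02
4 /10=0.40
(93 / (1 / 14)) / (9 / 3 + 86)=1302 / 89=14.63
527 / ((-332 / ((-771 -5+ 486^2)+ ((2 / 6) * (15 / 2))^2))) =-496278535 / 1328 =-373703.72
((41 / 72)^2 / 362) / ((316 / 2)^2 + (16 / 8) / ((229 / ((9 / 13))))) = 5004337 / 139465464346368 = 0.00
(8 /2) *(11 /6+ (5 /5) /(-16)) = 85 /12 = 7.08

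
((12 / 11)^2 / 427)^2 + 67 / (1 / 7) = 1251985619677 / 2669478889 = 469.00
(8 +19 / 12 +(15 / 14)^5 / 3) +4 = 14.05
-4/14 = -2/7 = -0.29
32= 32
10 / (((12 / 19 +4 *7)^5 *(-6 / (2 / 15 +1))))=-2476099 / 25222497435648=-0.00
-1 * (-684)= 684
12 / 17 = 0.71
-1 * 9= -9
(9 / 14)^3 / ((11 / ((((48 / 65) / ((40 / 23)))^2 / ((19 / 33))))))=10412307 / 1376716250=0.01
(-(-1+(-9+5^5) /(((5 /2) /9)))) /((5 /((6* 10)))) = -672996 /5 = -134599.20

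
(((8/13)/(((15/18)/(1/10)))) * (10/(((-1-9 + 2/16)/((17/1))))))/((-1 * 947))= 0.00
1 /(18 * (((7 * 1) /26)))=0.21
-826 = -826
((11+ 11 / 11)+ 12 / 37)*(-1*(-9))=110.92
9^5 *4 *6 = 1417176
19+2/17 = 325/17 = 19.12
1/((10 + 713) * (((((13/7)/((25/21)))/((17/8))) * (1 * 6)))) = 425/1353456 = 0.00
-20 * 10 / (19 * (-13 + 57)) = -50 / 209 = -0.24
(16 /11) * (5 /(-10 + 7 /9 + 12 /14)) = -5040 /5797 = -0.87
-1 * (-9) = 9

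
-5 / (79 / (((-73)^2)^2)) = -141991205 / 79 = -1797357.03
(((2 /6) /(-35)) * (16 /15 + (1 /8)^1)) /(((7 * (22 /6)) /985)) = -2561 /5880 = -0.44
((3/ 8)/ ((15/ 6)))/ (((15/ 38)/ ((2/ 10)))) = 19/ 250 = 0.08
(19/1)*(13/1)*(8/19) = 104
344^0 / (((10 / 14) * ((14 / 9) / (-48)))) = -216 / 5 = -43.20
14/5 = 2.80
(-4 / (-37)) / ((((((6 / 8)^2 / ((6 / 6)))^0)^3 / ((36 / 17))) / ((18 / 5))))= 2592 / 3145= 0.82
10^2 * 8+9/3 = 803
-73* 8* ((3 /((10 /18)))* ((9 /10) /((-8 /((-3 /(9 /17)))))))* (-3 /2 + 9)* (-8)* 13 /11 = 7840638 /55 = 142557.05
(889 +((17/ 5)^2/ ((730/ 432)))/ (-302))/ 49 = 1224899663/ 67515875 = 18.14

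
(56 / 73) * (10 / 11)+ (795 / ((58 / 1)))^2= 509399915 / 2701292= 188.58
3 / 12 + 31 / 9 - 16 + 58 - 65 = -19.31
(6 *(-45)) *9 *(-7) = 17010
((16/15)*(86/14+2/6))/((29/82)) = 178432/9135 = 19.53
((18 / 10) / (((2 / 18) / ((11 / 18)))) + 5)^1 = 149 / 10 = 14.90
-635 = -635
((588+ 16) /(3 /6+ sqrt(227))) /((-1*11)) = 1208 /9977- 2416*sqrt(227) /9977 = -3.53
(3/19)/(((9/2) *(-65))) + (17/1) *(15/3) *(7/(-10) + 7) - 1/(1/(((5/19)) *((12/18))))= 3966751/7410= 535.32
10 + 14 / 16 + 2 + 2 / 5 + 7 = 811 / 40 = 20.28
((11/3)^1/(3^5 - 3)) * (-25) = -55/144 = -0.38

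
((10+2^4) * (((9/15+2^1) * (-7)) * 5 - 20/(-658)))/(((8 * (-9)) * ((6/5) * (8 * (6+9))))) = 389077/1705536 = 0.23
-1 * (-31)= 31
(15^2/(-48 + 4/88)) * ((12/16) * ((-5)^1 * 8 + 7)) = 49005/422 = 116.13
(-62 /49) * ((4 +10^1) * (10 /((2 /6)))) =-3720 /7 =-531.43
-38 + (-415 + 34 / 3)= -1325 / 3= -441.67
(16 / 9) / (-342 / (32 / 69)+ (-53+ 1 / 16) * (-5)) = -64 / 17019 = -0.00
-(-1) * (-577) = -577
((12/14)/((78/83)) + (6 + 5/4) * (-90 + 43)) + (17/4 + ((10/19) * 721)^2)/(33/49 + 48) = 136785177833/52233090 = 2618.75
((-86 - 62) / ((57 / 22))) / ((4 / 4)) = -3256 / 57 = -57.12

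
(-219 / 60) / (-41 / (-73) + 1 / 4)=-5329 / 1185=-4.50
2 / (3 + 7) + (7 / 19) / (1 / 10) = 369 / 95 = 3.88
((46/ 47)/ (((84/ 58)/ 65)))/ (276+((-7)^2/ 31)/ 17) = 22848085/ 143609487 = 0.16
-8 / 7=-1.14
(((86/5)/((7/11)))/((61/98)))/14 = 946/305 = 3.10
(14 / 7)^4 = 16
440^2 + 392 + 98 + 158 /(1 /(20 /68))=3300320 /17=194136.47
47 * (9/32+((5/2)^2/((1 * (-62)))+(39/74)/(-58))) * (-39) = -334330035/1064416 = -314.10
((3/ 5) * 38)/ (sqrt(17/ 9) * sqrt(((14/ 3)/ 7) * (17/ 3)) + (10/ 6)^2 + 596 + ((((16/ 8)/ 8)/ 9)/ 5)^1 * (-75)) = 0.04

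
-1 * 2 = -2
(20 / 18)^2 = 100 / 81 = 1.23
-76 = -76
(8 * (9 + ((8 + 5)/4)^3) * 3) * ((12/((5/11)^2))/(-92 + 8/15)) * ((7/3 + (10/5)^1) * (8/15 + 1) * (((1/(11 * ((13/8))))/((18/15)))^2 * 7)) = -127558/1911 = -66.75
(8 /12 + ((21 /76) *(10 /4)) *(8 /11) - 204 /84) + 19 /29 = -76921 /127281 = -0.60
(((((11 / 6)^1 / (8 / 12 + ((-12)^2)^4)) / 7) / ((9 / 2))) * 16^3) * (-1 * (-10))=45056 / 8126654067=0.00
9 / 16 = 0.56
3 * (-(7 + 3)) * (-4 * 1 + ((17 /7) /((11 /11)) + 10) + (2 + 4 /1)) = -3030 /7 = -432.86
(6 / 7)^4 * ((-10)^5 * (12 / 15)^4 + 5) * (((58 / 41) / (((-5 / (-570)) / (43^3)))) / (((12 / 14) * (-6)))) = 775081984723920 / 14063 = 55114981492.14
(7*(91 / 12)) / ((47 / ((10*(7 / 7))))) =3185 / 282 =11.29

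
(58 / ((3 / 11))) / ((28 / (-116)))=-18502 / 21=-881.05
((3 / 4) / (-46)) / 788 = -3 / 144992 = -0.00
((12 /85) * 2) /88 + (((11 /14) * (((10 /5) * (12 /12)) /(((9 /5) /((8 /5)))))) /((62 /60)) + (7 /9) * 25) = 37980884 /1826055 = 20.80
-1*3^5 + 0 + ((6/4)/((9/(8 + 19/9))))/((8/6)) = -17405/72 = -241.74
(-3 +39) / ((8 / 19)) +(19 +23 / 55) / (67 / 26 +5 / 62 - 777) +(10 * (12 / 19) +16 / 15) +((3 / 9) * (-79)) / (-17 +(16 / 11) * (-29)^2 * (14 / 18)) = 17724169428067 / 190933130850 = 92.83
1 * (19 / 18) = 1.06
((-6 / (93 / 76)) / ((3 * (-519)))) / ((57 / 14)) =112 / 144801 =0.00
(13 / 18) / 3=13 / 54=0.24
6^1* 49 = 294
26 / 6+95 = 298 / 3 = 99.33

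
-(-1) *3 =3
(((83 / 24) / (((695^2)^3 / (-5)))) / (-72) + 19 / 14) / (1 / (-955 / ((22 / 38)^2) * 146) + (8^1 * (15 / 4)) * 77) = 1862385560978347412208318763 / 3169976262071637581842175820000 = 0.00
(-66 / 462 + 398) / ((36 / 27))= 8355 / 28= 298.39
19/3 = 6.33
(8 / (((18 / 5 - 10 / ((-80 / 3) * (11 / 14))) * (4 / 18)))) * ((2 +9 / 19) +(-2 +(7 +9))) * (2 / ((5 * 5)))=11.64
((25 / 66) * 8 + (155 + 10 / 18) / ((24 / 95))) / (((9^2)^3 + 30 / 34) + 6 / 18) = 3124175 / 2683251747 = 0.00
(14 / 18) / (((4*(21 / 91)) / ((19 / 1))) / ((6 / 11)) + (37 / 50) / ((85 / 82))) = 524875 / 541863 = 0.97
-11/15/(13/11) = -121/195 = -0.62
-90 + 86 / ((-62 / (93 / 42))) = -1303 / 14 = -93.07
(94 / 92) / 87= 47 / 4002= 0.01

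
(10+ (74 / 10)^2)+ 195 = 6494 / 25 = 259.76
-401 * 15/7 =-6015/7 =-859.29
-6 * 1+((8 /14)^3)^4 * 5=-82963837126 /13841287201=-5.99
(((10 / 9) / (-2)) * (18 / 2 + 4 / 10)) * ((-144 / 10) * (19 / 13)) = 7144 / 65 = 109.91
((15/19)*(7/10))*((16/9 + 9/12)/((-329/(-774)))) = 11739/3572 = 3.29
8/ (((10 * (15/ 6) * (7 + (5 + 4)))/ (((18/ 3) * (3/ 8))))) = 9/ 200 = 0.04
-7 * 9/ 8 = -63/ 8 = -7.88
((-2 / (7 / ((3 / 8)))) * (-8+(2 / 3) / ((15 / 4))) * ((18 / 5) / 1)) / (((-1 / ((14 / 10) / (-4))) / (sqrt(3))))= 132 * sqrt(3) / 125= 1.83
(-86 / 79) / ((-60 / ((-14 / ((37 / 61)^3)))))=-68321281 / 60023805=-1.14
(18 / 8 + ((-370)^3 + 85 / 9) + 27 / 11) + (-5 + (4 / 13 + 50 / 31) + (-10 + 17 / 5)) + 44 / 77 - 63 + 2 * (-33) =-282927076122833 / 5585580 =-50653123.96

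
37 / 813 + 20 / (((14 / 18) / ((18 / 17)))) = 2638523 / 96747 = 27.27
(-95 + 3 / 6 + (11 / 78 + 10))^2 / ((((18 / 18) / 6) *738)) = 10824100 / 187083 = 57.86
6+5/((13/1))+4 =135/13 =10.38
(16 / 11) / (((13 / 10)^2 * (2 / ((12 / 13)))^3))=0.08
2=2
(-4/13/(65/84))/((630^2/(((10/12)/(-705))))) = 2/1688880375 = 0.00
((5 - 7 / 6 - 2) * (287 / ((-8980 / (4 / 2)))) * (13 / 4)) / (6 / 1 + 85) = -451 / 107760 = -0.00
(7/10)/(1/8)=28/5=5.60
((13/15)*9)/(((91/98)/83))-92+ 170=3876/5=775.20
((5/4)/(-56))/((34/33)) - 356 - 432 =-6001573/7616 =-788.02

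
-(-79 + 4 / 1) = 75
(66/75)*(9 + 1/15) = 2992/375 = 7.98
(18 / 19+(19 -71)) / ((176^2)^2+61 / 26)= -25220 / 473999213703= -0.00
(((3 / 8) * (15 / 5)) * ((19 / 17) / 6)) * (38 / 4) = 1.99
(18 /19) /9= 2 /19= 0.11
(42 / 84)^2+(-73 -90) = -651 / 4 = -162.75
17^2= 289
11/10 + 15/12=47/20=2.35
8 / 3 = 2.67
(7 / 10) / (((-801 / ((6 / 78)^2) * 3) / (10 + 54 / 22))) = -959 / 44671770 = -0.00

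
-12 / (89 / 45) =-540 / 89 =-6.07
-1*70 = -70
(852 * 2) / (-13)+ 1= -130.08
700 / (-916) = -175 / 229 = -0.76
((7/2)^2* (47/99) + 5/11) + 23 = 11591/396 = 29.27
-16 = -16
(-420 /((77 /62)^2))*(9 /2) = -1225.36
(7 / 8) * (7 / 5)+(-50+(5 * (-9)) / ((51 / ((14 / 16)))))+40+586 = 97997 / 170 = 576.45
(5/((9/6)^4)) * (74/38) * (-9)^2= 2960/19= 155.79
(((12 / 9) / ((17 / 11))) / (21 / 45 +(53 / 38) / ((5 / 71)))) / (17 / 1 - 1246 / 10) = -4180 / 10568203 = -0.00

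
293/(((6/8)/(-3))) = -1172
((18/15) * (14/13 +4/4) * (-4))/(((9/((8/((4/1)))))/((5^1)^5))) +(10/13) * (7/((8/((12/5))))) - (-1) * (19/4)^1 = -359669/52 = -6916.71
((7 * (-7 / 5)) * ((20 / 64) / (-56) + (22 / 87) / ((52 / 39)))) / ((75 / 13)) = -0.31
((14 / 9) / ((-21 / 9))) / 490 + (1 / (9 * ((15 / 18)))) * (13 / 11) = 421 / 2695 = 0.16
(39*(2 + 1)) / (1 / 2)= 234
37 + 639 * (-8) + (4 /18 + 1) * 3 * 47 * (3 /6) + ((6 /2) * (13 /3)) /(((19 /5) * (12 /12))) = -4985.41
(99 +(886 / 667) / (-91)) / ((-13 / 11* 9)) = -66089287 / 7101549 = -9.31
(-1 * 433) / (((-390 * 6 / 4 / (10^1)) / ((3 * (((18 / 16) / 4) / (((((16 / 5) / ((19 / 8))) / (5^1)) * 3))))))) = 7.73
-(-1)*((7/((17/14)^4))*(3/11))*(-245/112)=-1764735/918731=-1.92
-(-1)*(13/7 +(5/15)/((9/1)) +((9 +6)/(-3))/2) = -229/378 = -0.61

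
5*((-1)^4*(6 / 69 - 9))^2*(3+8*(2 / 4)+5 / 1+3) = 3151875 / 529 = 5958.18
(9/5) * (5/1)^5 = 5625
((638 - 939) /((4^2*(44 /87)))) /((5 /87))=-2278269 /3520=-647.24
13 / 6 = 2.17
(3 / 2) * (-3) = -9 / 2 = -4.50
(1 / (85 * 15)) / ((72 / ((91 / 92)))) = 0.00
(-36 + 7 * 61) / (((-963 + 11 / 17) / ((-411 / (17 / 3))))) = 482103 / 16360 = 29.47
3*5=15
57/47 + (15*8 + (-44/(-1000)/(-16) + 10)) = 24667483/188000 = 131.21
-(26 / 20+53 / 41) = -1063 / 410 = -2.59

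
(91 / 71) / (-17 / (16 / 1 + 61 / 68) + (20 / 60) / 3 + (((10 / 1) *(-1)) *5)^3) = -313677 / 30592344035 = -0.00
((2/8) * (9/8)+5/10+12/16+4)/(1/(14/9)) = 413/48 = 8.60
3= 3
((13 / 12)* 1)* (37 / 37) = 13 / 12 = 1.08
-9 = -9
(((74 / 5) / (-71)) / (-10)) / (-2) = -37 / 3550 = -0.01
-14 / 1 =-14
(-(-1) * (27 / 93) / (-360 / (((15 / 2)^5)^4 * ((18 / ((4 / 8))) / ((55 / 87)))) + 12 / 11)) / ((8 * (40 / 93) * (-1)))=-68737046918822479248046875 / 888721414708007796259654912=-0.08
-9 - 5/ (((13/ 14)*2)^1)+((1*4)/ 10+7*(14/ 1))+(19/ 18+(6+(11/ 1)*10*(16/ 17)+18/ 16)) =15786109/ 79560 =198.42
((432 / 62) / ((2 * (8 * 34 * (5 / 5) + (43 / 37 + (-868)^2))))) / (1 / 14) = 55944 / 864490645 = 0.00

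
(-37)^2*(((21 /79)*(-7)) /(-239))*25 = 5031075 /18881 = 266.46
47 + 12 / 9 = 145 / 3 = 48.33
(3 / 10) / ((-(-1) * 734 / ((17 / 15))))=17 / 36700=0.00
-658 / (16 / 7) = -2303 / 8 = -287.88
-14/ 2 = -7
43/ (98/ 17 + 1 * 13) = 731/ 319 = 2.29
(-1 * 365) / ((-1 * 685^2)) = 73 / 93845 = 0.00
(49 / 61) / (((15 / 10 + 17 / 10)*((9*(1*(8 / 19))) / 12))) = 4655 / 5856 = 0.79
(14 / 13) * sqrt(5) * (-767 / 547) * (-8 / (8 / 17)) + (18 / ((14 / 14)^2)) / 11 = 18 / 11 + 14042 * sqrt(5) / 547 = 59.04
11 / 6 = 1.83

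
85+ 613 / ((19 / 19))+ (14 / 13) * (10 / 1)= 9214 / 13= 708.77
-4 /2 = -2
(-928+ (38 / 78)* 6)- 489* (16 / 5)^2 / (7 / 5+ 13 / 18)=-40777886 / 12415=-3284.57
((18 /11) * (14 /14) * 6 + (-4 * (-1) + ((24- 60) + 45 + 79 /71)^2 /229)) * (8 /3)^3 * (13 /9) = 1205653809152 /3085681797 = 390.73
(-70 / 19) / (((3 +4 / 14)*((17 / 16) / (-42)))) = 329280 / 7429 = 44.32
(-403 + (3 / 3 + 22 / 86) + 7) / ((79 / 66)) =-1120284 / 3397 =-329.79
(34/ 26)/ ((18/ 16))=136/ 117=1.16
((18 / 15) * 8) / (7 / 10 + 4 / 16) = 192 / 19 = 10.11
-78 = -78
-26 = -26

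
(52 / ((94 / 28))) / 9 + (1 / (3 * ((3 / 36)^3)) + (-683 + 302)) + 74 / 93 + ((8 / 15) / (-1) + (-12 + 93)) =277.98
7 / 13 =0.54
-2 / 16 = -0.12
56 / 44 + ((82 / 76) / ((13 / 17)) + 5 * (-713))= -19357627 / 5434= -3562.32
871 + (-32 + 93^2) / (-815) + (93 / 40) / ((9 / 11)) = 3377107 / 3912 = 863.27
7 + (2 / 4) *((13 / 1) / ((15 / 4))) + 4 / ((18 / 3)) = 47 / 5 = 9.40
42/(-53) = -42/53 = -0.79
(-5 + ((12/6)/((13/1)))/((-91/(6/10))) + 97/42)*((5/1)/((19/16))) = -764168/67431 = -11.33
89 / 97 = 0.92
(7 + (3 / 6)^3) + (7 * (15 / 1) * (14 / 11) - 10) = 11507 / 88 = 130.76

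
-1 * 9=-9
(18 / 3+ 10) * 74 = 1184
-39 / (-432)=0.09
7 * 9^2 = 567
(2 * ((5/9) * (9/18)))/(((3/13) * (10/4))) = 26/27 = 0.96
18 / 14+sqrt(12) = 9 / 7+2 * sqrt(3) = 4.75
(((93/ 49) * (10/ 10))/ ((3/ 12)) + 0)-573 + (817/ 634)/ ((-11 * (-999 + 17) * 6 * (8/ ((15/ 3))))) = -565.41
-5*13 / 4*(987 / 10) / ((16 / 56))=-5613.56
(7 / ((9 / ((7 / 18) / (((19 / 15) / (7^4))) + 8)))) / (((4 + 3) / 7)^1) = 594629 / 1026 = 579.56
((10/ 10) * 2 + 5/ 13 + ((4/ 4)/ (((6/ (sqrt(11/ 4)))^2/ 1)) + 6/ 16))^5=4217582889820025549/ 22989483914821632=183.46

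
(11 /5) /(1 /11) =121 /5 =24.20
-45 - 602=-647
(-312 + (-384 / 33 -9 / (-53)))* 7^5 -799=-3169946684 / 583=-5437301.34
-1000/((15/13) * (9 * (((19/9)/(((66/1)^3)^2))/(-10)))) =37701801761684.21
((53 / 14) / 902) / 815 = 53 / 10291820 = 0.00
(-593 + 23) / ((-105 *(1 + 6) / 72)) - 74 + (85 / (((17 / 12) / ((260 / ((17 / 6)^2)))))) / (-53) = -41150530 / 750533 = -54.83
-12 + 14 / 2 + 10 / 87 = -425 / 87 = -4.89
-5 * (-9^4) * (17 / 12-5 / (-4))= 87480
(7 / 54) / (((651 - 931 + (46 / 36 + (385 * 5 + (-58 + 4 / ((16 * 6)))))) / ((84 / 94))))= 56 / 767839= 0.00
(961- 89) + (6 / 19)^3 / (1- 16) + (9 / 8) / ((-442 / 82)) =52859682169 / 60633560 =871.79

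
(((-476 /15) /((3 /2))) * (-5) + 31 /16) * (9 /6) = 15511 /96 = 161.57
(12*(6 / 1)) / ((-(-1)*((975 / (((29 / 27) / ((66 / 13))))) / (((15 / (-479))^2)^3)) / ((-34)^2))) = 2262870000 / 132863523509344331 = 0.00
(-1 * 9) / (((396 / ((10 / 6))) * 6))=-5 / 792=-0.01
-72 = -72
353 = 353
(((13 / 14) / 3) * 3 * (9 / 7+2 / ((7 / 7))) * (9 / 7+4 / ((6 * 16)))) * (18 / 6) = 66677 / 5488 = 12.15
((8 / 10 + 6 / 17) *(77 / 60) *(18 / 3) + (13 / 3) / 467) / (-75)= -5291498 / 44656875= -0.12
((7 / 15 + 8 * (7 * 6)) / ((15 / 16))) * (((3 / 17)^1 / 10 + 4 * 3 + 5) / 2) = 3053.80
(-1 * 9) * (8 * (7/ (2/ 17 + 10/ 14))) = -6664/ 11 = -605.82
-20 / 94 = -10 / 47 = -0.21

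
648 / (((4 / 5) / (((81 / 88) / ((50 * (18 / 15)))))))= 2187 / 176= 12.43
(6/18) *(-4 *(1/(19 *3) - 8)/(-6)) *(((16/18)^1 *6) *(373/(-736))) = 169715/35397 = 4.79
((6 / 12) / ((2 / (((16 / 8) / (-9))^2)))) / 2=1 / 162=0.01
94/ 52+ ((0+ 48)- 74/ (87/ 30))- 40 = -15.71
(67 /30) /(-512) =-67 /15360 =-0.00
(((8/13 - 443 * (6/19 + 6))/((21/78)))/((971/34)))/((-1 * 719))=6711872/13264831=0.51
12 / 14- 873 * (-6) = 36672 / 7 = 5238.86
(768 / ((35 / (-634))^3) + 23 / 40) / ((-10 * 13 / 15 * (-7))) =-4697212205253 / 62426000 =-75244.48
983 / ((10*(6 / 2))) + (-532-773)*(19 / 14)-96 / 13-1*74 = -2483876 / 1365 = -1819.69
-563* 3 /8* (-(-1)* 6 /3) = -1689 /4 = -422.25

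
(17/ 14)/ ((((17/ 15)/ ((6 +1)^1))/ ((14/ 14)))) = 15/ 2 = 7.50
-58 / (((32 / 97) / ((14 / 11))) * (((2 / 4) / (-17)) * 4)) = 334747 / 176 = 1901.97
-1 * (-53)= 53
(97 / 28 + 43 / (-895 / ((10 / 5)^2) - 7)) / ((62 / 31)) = 84715 / 51688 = 1.64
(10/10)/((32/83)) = 83/32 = 2.59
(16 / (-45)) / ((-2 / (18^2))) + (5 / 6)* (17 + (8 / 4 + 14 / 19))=14069 / 190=74.05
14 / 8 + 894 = 3583 / 4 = 895.75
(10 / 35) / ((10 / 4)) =4 / 35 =0.11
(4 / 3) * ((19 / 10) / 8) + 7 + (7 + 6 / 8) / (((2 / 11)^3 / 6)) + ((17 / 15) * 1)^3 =418241333 / 54000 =7745.21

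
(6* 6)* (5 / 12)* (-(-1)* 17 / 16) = 255 / 16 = 15.94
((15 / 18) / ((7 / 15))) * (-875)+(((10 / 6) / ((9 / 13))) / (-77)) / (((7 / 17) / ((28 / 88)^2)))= -1562.51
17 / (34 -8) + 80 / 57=3049 / 1482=2.06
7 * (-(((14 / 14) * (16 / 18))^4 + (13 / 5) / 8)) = -1743931 / 262440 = -6.65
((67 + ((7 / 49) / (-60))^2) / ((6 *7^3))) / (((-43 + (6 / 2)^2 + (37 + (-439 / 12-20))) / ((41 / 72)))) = -484570841 / 1400574369600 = -0.00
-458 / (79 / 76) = -34808 / 79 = -440.61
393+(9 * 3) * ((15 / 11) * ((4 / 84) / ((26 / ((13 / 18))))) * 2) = 60537 / 154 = 393.10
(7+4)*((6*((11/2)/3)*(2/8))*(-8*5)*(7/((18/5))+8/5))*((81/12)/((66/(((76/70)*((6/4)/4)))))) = -200013/1120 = -178.58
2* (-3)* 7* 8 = -336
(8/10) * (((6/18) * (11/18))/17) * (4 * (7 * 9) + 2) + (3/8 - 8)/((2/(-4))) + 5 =208247/9180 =22.68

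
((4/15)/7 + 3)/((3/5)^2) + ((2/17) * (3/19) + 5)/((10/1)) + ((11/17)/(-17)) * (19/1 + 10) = 81334433/10377990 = 7.84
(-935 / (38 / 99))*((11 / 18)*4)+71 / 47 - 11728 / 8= -6625134 / 893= -7418.96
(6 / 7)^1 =6 / 7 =0.86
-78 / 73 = -1.07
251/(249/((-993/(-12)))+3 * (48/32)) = 166162/4971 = 33.43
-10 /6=-5 /3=-1.67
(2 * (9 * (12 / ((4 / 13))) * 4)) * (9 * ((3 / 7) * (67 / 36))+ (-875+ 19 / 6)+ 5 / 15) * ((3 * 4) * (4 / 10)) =-407738448 / 35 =-11649669.94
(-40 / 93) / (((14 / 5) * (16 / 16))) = -100 / 651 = -0.15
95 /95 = 1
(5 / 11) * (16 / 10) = 8 / 11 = 0.73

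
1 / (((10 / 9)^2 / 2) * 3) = 27 / 50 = 0.54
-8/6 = -4/3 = -1.33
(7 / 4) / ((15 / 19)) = 133 / 60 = 2.22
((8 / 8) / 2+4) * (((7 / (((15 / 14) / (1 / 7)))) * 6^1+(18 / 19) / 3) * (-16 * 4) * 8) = -1294848 / 95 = -13629.98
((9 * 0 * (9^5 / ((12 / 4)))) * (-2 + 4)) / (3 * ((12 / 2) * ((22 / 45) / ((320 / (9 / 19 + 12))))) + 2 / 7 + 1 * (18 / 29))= 0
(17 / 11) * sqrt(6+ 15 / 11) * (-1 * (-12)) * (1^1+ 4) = 9180 * sqrt(11) / 121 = 251.62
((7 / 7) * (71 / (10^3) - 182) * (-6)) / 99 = 5513 / 500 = 11.03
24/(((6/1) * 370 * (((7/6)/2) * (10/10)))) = 24/1295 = 0.02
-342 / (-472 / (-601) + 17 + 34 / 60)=-6166260 / 330887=-18.64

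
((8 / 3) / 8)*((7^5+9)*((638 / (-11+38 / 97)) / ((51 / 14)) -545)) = -70789255792 / 22491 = -3147448.13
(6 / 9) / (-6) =-1 / 9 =-0.11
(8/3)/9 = 8/27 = 0.30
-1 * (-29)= 29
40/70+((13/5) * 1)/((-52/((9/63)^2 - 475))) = 11917/490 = 24.32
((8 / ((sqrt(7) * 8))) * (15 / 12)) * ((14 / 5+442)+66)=1277 * sqrt(7) / 14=241.33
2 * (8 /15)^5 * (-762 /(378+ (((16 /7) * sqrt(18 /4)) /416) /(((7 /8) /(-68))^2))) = -1158394898612224 /6427480339209375+ 1372868487151616 * sqrt(2) /57847323052884375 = -0.15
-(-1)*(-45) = -45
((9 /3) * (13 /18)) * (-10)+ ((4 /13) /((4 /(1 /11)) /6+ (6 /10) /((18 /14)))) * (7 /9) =-98725 /4563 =-21.64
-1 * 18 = -18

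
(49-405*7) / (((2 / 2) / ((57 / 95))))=-8358 / 5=-1671.60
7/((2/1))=3.50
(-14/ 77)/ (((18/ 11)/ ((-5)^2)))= -25/ 9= -2.78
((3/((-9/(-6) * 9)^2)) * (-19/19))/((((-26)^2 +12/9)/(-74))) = 0.00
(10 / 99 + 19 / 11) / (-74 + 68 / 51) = -181 / 7194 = -0.03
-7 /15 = -0.47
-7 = -7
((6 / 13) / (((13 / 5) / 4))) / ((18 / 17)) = 340 / 507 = 0.67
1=1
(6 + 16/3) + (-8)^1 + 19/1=67/3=22.33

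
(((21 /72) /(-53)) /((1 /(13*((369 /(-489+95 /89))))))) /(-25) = -996177 /460315600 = -0.00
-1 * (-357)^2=-127449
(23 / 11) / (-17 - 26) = -23 / 473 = -0.05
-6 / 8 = -0.75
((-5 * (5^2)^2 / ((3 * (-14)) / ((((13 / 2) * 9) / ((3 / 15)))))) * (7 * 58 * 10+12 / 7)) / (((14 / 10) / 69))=1494345937500 / 343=4356693695.34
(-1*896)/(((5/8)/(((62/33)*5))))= -444416/33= -13467.15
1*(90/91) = 90/91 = 0.99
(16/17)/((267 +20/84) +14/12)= 672/191641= 0.00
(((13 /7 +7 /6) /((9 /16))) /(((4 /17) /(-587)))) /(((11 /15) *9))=-2031.96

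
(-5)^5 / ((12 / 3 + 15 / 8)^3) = -1600000 / 103823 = -15.41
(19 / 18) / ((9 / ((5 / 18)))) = 95 / 2916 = 0.03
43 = 43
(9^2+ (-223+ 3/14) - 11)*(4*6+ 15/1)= -83421/14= -5958.64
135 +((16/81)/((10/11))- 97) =15478/405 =38.22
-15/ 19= -0.79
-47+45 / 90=-93 / 2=-46.50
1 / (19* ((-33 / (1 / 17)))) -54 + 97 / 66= -373281 / 7106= -52.53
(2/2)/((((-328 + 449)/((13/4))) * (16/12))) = 39/1936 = 0.02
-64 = -64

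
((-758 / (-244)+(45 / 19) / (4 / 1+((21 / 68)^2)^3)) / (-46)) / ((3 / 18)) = -0.48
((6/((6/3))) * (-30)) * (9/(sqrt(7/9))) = -2430 * sqrt(7)/7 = -918.45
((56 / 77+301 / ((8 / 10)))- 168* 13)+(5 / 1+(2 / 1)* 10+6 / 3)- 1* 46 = -80345 / 44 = -1826.02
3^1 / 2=1.50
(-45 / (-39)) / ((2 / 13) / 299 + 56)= 1495 / 72558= 0.02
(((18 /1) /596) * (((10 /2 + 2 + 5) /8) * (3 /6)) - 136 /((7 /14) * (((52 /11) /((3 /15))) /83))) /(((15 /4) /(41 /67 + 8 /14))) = -301.40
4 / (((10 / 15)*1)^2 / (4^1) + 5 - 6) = -9 / 2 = -4.50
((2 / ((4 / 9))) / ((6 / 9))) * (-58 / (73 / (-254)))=99441 / 73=1362.21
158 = 158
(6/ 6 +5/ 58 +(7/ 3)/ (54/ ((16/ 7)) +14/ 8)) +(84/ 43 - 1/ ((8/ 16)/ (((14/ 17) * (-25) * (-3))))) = -15313873/ 127194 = -120.40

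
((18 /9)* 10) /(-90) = -2 /9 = -0.22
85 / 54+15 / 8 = 745 / 216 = 3.45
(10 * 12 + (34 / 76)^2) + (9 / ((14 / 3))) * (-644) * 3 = -3605.80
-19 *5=-95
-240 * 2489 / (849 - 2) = -597360 / 847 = -705.27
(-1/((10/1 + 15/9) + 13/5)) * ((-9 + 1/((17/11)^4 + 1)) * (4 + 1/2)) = 117290295/42013336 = 2.79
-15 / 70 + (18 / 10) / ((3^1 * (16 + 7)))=-303 / 1610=-0.19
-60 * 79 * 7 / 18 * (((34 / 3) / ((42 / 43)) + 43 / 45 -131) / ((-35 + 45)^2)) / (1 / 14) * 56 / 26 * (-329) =-190060850924 / 8775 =-21659356.23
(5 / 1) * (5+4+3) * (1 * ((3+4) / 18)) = 70 / 3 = 23.33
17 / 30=0.57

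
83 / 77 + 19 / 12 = 2.66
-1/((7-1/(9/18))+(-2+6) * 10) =-1/45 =-0.02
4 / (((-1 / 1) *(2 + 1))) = -4 / 3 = -1.33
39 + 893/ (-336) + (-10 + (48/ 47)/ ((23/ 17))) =9842107/ 363216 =27.10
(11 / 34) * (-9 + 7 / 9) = -407 / 153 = -2.66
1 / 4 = 0.25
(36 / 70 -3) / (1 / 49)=-609 / 5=-121.80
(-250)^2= 62500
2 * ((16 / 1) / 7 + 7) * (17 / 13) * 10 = 1700 / 7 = 242.86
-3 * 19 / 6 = -19 / 2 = -9.50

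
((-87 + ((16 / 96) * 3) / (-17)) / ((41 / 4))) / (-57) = 5918 / 39729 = 0.15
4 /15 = 0.27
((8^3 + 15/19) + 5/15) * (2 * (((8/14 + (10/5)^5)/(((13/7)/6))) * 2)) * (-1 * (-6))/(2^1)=8423424/13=647955.69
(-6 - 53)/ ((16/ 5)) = -295/ 16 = -18.44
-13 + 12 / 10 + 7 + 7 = 11 / 5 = 2.20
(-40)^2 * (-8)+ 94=-12706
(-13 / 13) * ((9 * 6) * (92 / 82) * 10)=-24840 / 41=-605.85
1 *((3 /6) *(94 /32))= 47 /32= 1.47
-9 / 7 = -1.29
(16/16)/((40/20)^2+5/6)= 6/29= 0.21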